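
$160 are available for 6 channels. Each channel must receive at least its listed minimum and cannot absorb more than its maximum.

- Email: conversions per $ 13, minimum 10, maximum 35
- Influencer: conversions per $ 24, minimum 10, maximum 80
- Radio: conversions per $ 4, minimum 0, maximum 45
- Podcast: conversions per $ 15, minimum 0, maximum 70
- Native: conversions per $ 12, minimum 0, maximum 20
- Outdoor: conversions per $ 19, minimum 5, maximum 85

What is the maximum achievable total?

3380

Meeting every minimum uses 10+10+0+0+0+5 = 25 $, leaving 135.
Highest conversions per $ first: Influencer 24 > Outdoor 19 > Podcast 15 > Email 13 > Native 12 > Radio 4.
Give Influencer 70 more to hit its cap of 80 → 65 left.
Outdoor: +65 (room for 80) → 70. Pool exhausted.
Total = 13×10 + 24×80 + 19×70 = 3380.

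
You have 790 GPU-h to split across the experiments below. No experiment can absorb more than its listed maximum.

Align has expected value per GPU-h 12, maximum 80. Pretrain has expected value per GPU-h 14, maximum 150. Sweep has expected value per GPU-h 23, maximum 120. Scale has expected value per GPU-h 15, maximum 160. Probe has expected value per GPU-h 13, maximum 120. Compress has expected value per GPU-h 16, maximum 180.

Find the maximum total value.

12420

Rank by expected value per GPU-h: Sweep 23 > Compress 16 > Scale 15 > Pretrain 14 > Probe 13 > Align 12.
Give Sweep 120 to hit its cap of 120 ; 670 left.
Compress: +180 to 180 (cap) ; 490 left.
Scale takes 160 to reach its cap of 160 ; 330 left.
Pretrain: +150 to 150 (cap) ; 180 left.
Give Probe 120 to hit its cap of 120 ; 60 left.
Align: +60 (room for 80) → 60. Pool exhausted.
Total = 12×60 + 14×150 + 23×120 + 15×160 + 13×120 + 16×180 = 12420.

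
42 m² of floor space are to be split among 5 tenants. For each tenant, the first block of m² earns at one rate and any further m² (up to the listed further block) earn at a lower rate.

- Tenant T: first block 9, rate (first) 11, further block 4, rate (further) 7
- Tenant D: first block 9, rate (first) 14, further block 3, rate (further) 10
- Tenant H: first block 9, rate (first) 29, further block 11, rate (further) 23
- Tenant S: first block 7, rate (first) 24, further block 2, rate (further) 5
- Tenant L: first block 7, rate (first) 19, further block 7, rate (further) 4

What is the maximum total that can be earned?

Rank every tier by rate: Tenant H/tier1 29 > Tenant S/tier1 24 > Tenant H/tier2 23 > Tenant L/tier1 19 > Tenant D/tier1 14 > Tenant T/tier1 11 > Tenant D/tier2 10 > Tenant T/tier2 7 > Tenant S/tier2 5 > Tenant L/tier2 4.
Tenant H/tier1 (29): +9 → 33 left.
Tenant S tier1 at 24: fill all 7 → 26 left.
Fill Tenant H tier2 block (11 at 23) → 15 left.
Tenant L/tier1 (19): +7 → 8 left.
8 remain; put them into Tenant D tier1 at 14.
Total = 29×9 + 24×7 + 23×11 + 19×7 + 14×8 = 927.

927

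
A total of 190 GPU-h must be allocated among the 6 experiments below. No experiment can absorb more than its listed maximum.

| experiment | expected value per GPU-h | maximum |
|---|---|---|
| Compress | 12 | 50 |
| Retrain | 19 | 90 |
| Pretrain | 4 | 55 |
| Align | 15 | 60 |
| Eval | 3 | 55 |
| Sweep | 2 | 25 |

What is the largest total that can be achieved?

3090

Order the experiments by expected value per GPU-h: Retrain 19 > Align 15 > Compress 12 > Pretrain 4 > Eval 3 > Sweep 2.
Give Retrain 90 to hit its cap of 90 — 100 left.
Give Align 60 to hit its cap of 60 — 40 left.
Only 40 left; Compress takes them to reach 40.
Total = 12×40 + 19×90 + 15×60 = 3090.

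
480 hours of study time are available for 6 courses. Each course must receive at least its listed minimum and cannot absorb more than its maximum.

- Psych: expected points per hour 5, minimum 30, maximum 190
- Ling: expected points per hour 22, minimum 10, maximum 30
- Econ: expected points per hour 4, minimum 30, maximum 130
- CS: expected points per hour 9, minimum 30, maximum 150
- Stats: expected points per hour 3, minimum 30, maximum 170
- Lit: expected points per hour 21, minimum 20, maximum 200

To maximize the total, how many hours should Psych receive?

Meeting every minimum uses 30+10+30+30+30+20 = 150 hours, leaving 330.
Order the courses by expected points per hour: Ling 22 > Lit 21 > CS 9 > Psych 5 > Econ 4 > Stats 3.
Ling: +20 to 30 (cap) ; 310 left.
Lit: +180 to 200 (cap) ; 130 left.
Give CS 120 more to hit its cap of 150 ; 10 left.
Psych has room for 160 more but only 10 remain, so it gets 40.

40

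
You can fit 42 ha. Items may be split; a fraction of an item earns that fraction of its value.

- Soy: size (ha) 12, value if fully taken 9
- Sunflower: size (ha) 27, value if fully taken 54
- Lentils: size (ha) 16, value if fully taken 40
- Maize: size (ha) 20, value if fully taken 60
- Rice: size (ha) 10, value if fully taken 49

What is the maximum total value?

Rank by value-to-size ratio: Rice 49/10≈4.9, Maize 60/20≈3, Lentils 40/16≈2.5, Sunflower 54/27≈2, Soy 9/12≈0.75.
Rice: take in full, 10 ha for value 49 ; 32 left.
Take all of Maize (20 ha, value 60) ; 12 ha left.
Fill the last 12 ha with part of Lentils: 12/16 of it earns 30.
Total value = 139.

139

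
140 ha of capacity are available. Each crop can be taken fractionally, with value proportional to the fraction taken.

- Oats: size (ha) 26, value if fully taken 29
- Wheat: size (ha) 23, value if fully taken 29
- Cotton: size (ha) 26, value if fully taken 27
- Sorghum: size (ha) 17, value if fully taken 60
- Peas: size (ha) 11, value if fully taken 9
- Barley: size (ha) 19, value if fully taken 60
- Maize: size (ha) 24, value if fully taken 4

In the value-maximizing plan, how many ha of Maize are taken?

Rank by value-to-size ratio: Sorghum 60/17≈3.53, Barley 60/19≈3.16, Wheat 29/23≈1.26, Oats 29/26≈1.12, Cotton 27/26≈1.04, Peas 9/11≈0.818, Maize 4/24≈0.167.
Sorghum: take in full, 17 ha for value 60 → 123 left.
Take all of Barley (19 ha, value 60) → 104 ha left.
Take all of Wheat (23 ha, value 29) → 81 ha left.
All 26 ha of Oats fit (value 29) → 55 remain.
Cotton: take in full, 26 ha for value 27 → 29 left.
Peas: take in full, 11 ha for value 9 → 18 left.
Fill the last 18 ha with part of Maize: 18/24 of it earns 3.

18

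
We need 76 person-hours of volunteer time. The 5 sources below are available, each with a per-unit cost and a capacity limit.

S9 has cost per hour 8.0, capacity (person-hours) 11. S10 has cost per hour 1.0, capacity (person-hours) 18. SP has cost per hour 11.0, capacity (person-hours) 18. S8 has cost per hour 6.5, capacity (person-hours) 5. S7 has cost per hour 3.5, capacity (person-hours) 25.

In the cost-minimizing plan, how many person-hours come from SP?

Cheapest first:
S10 (1.0): use full 18 — 58 person-hours to go.
S7 (3.5): use full 25 — 33 person-hours to go.
S8 (6.5): use full 5 — 28 person-hours to go.
S9 (8.0): use full 11 — 17 person-hours to go.
Take 17 from SP at 11.0 to finish.

17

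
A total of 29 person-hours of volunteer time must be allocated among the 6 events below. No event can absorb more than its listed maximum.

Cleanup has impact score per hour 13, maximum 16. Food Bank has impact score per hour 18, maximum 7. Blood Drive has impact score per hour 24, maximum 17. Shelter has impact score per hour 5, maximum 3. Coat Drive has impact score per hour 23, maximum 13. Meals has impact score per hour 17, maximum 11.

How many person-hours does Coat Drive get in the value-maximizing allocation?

12

Order the events by impact score per hour: Blood Drive 24 > Coat Drive 23 > Food Bank 18 > Meals 17 > Cleanup 13 > Shelter 5.
Blood Drive takes 17 to reach its cap of 17 → 12 left.
Coat Drive: +12 (room for 13) → 12. Pool exhausted.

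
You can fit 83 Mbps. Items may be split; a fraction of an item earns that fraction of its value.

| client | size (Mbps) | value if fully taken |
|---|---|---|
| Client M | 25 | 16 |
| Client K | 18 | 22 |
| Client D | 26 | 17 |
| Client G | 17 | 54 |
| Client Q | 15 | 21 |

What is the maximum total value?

118.48

Sort by value density: Client G 54/17≈3.18, Client Q 21/15≈1.4, Client K 22/18≈1.22, Client D 17/26≈0.654, Client M 16/25≈0.64.
All 17 Mbps of Client G fit (value 54) → 66 remain.
All 15 Mbps of Client Q fit (value 21) → 51 remain.
All 18 Mbps of Client K fit (value 22) → 33 remain.
Take all of Client D (26 Mbps, value 17) → 7 Mbps left.
Only 7 Mbps remain; take 7/25 of Client M for value 16×7/25 = 4.48.
Total value = 118.48.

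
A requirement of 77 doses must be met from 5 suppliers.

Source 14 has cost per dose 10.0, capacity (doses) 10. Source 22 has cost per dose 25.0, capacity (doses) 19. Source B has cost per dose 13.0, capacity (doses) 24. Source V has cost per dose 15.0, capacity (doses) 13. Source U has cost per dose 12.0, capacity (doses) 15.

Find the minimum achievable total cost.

1162

Use suppliers in increasing cost order.
Source 14 (10.0): use full 10 — 67 doses to go.
Source U (12.0): use full 15 — 52 doses to go.
Source B at 13.0: take all 24 doses — 28 still needed.
Source V (15.0): use full 13 — 15 doses to go.
Source 22 at 25.0: take 15 of its 19 — requirement met.
Cost = 10×10.0 + 15×12.0 + 24×13.0 + 13×15.0 + 15×25.0 = 1162.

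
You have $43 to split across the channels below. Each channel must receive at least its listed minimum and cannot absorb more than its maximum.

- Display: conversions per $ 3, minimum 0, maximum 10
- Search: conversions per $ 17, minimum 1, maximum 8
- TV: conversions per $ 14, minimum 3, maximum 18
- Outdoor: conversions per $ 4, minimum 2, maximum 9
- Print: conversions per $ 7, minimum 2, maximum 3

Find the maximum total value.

Meeting every minimum uses 0+1+3+2+2 = 8 $, leaving 35.
Rank by conversions per $: Search 17 > TV 14 > Print 7 > Outdoor 4 > Display 3.
Search takes 7 more to reach its cap of 8 ; 28 left.
Give TV 15 more to hit its cap of 18 ; 13 left.
Print: +1 to 3 (cap) ; 12 left.
Outdoor: +7 to 9 (cap) ; 5 left.
Display: +5 (room for 10) → 5. Pool exhausted.
Total = 3×5 + 17×8 + 14×18 + 4×9 + 7×3 = 460.

460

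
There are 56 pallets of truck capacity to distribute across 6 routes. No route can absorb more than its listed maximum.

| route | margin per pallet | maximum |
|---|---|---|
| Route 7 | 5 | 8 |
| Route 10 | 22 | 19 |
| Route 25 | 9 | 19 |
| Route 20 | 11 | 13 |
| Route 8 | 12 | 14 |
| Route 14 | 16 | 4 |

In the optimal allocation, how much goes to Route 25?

Highest margin per pallet first: Route 10 22 > Route 14 16 > Route 8 12 > Route 20 11 > Route 25 9 > Route 7 5.
Route 10 takes 19 to reach its cap of 19 → 37 left.
Route 14: +4 to 4 (cap) → 33 left.
Route 8 takes 14 to reach its cap of 14 → 19 left.
Route 20: +13 to 13 (cap) → 6 left.
Route 25: +6 (room for 19) → 6. Pool exhausted.

6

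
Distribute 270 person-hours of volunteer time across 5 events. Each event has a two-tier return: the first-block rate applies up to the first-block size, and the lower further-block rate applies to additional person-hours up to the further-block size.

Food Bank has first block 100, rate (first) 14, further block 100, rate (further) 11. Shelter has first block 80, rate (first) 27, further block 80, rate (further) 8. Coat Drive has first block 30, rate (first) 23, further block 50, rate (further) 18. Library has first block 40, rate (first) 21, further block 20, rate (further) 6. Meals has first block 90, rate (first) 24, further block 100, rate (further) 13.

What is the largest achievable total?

6390

Treat each block as its own option and order by rate: Shelter/T1 27 > Meals/T1 24 > Coat Drive/T1 23 > Library/T1 21 > Coat Drive/T2 18 > Food Bank/T1 14 > Meals/T2 13 > Food Bank/T2 11 > Shelter/T2 8 > Library/T2 6.
Shelter T1 at 27: fill all 80 → 190 left.
Meals/T1 (24): +90 → 100 left.
Coat Drive T1 at 23: fill all 30 → 70 left.
Fill Library T1 block (40 at 21) → 30 left.
Coat Drive/T2: +30 of 50 at 18; pool empty.
Total = 27×80 + 24×90 + 23×30 + 21×40 + 18×30 = 6390.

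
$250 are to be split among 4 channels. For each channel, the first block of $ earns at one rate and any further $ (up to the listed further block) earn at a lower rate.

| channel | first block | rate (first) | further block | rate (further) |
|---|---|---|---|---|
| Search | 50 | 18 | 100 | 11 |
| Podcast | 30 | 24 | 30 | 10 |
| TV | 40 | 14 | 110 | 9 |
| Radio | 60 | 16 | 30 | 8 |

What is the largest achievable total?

3910

Treat each block as its own option and order by rate: Podcast/T1 24 > Search/T1 18 > Radio/T1 16 > TV/T1 14 > Search/T2 11 > Podcast/T2 10 > TV/T2 9 > Radio/T2 8.
Fill Podcast T1 block (30 at 24) ; 220 left.
Search T1 at 18: fill all 50 ; 170 left.
Fill Radio T1 block (60 at 16) ; 110 left.
TV T1 at 14: fill all 40 ; 70 left.
Search T2 at 11: only 70 left, fill 70.
Total = 24×30 + 18×50 + 16×60 + 14×40 + 11×70 = 3910.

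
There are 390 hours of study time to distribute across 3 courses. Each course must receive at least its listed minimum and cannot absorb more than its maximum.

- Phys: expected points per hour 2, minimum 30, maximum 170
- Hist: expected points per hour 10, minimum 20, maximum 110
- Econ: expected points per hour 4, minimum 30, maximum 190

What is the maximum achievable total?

Meeting every minimum uses 30+20+30 = 80 hours, leaving 310.
Highest expected points per hour first: Hist 10 > Econ 4 > Phys 2.
Hist takes 90 more to reach its cap of 110 → 220 left.
Give Econ 160 more to hit its cap of 190 → 60 left.
Phys has room for 140 more but only 60 remain, so it gets 90.
Total = 2×90 + 10×110 + 4×190 = 2040.

2040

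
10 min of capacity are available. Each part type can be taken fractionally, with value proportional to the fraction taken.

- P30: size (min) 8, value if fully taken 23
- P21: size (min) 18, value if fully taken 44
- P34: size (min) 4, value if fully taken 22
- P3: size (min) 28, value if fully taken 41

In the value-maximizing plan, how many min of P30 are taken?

6

Best value per unit of size first: P34 22/4≈5.5, P30 23/8≈2.88, P21 44/18≈2.44, P3 41/28≈1.46.
Take all of P34 (4 min, value 22) → 6 min left.
6 min left: a 6/8 share of P30 gives 23×6/8 = 17.25.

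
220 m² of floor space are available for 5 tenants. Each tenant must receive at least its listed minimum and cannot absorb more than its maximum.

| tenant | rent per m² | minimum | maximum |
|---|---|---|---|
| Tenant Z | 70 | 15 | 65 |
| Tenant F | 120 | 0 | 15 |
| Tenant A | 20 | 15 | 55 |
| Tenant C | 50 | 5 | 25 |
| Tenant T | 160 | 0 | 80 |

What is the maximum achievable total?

21100

Meeting every minimum uses 15+0+15+5+0 = 35 m², leaving 185.
Rank by rent per m²: Tenant T 160 > Tenant F 120 > Tenant Z 70 > Tenant C 50 > Tenant A 20.
Give Tenant T 80 more to hit its cap of 80 ; 105 left.
Tenant F: +15 to 15 (cap) ; 90 left.
Tenant Z takes 50 more to reach its cap of 65 ; 40 left.
Tenant C: +20 to 25 (cap) ; 20 left.
Only 20 left; Tenant A takes them to reach 35.
Total = 70×65 + 120×15 + 20×35 + 50×25 + 160×80 = 21100.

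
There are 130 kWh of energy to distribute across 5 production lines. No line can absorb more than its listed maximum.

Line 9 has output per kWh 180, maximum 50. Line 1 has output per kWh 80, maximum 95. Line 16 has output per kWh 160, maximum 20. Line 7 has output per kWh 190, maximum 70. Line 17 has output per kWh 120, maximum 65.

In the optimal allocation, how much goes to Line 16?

Highest output per kWh first: Line 7 190 > Line 9 180 > Line 16 160 > Line 17 120 > Line 1 80.
Line 7 takes 70 to reach its cap of 70 ; 60 left.
Line 9 takes 50 to reach its cap of 50 ; 10 left.
Line 16 has room for 20 but only 10 remain, so it gets 10.

10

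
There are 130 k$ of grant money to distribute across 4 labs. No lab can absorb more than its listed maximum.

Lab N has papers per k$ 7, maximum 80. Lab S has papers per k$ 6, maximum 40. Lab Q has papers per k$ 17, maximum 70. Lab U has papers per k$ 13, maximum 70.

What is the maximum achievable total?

Order the labs by papers per k$: Lab Q 17 > Lab U 13 > Lab N 7 > Lab S 6.
Lab Q: +70 to 70 (cap) ; 60 left.
Lab U: +60 (room for 70) → 60. Pool exhausted.
Total = 17×70 + 13×60 = 1970.

1970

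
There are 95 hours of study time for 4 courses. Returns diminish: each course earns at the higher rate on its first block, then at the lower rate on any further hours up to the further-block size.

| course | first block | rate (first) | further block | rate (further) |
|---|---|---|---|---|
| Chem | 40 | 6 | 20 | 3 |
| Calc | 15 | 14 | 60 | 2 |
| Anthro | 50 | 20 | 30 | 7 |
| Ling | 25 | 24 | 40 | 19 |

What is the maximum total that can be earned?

1980

Rank every tier by rate: Ling/tier1 24 > Anthro/tier1 20 > Ling/tier2 19 > Calc/tier1 14 > Anthro/tier2 7 > Chem/tier1 6 > Chem/tier2 3 > Calc/tier2 2.
Fill Ling tier1 block (25 at 24) → 70 left.
Anthro/tier1 (20): +50 → 20 left.
Ling/tier2: +20 of 40 at 19; pool empty.
Total = 24×25 + 20×50 + 19×20 = 1980.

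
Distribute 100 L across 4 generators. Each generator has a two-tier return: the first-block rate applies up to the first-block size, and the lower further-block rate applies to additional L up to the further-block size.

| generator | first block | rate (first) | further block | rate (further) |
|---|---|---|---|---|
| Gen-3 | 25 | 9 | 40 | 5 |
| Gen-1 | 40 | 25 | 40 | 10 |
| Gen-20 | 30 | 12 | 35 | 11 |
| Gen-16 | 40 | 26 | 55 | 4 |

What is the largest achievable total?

2280

Rank every tier by rate: Gen-16/T1 26 > Gen-1/T1 25 > Gen-20/T1 12 > Gen-20/T2 11 > Gen-1/T2 10 > Gen-3/T1 9 > Gen-3/T2 5 > Gen-16/T2 4.
Gen-16/T1 (26): +40 ; 60 left.
Fill Gen-1 T1 block (40 at 25) ; 20 left.
Gen-20/T1: +20 of 30 at 12; pool empty.
Total = 26×40 + 25×40 + 12×20 = 2280.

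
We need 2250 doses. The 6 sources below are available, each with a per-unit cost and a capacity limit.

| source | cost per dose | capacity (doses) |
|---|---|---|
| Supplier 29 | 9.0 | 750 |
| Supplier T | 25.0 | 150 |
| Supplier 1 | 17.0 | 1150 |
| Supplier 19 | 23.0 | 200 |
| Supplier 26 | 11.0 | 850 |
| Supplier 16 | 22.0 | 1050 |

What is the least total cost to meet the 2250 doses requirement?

Fill from the cheapest source first.
Take 750 from Supplier 29 at 9.0 ; need 1500 more.
Take 850 from Supplier 26 at 11.0 ; need 650 more.
Take 650 from Supplier 1 at 17.0 to finish.
Supplier 16, Supplier 19, Supplier T: unused.
Cost = 750×9.0 + 850×11.0 + 650×17.0 = 27150.

27150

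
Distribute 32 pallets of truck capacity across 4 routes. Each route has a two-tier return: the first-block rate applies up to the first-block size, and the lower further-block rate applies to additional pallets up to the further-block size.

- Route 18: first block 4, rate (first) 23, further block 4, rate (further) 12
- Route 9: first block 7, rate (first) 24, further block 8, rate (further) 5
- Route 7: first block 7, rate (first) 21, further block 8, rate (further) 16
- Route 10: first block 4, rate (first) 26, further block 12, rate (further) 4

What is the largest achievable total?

Rank every tier by rate: Route 10/first 26 > Route 9/first 24 > Route 18/first 23 > Route 7/first 21 > Route 7/second 16 > Route 18/second 12 > Route 9/second 5 > Route 10/second 4.
Route 10/first (26): +4 ; 28 left.
Fill Route 9 first block (7 at 24) ; 21 left.
Route 18/first (23): +4 ; 17 left.
Route 7 first at 21: fill all 7 ; 10 left.
Fill Route 7 second block (8 at 16) ; 2 left.
Route 18/second: +2 of 4 at 12; pool empty.
Total = 26×4 + 24×7 + 23×4 + 21×7 + 16×8 + 12×2 = 663.

663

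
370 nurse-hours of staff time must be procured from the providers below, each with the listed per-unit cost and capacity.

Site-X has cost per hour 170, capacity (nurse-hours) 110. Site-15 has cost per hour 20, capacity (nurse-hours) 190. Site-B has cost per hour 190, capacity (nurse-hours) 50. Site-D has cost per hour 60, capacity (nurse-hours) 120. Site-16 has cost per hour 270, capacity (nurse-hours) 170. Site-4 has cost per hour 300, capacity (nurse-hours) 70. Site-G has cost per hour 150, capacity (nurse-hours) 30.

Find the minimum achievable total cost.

Cheapest first:
Take 190 from Site-15 at 20 ; need 180 more.
Site-D (60): use full 120 ; 60 nurse-hours to go.
Take 30 from Site-G at 150 ; need 30 more.
Take 30 from Site-X at 170 to finish.
Site-B, Site-16, Site-4: unused.
Cost = 190×20 + 120×60 + 30×150 + 30×170 = 20600.

20600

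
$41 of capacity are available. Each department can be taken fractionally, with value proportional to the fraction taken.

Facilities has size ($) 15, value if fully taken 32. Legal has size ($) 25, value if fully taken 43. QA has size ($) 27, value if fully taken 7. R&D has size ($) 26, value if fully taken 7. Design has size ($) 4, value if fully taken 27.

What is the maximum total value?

96.84

Best value per unit of size first: Design 27/4≈6.75, Facilities 32/15≈2.13, Legal 43/25≈1.72, R&D 7/26≈0.269, QA 7/27≈0.259.
Take all of Design (4 $, value 27) — 37 $ left.
Take all of Facilities (15 $, value 32) — 22 $ left.
22 $ left: a 22/25 share of Legal gives 43×22/25 = 37.84.
Total value = 96.84.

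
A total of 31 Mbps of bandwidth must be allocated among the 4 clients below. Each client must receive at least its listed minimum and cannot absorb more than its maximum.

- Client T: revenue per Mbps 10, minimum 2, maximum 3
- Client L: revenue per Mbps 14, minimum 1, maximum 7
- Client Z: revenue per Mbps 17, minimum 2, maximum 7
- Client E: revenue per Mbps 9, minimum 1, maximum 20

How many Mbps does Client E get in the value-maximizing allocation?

14

Meeting every minimum uses 2+1+2+1 = 6 Mbps, leaving 25.
Rank by revenue per Mbps: Client Z 17 > Client L 14 > Client T 10 > Client E 9.
Client Z: +5 to 7 (cap) ; 20 left.
Give Client L 6 more to hit its cap of 7 ; 14 left.
Client T takes 1 more to reach its cap of 3 ; 13 left.
Only 13 left; Client E takes them to reach 14.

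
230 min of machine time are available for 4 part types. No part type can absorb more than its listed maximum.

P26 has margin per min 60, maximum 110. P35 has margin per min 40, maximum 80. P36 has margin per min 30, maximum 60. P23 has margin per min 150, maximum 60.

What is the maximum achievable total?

18000

Highest margin per min first: P23 150 > P26 60 > P35 40 > P36 30.
P23 takes 60 to reach its cap of 60 — 170 left.
Give P26 110 to hit its cap of 110 — 60 left.
P35: +60 (room for 80) → 60. Pool exhausted.
Total = 60×110 + 40×60 + 150×60 = 18000.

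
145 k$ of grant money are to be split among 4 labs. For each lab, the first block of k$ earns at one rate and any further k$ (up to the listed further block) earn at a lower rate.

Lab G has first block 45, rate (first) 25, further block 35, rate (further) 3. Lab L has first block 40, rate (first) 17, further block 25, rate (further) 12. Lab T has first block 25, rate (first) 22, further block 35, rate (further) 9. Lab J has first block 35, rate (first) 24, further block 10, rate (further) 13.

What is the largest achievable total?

3195

Order all 8 blocks by rate: Lab G/first 25 > Lab J/first 24 > Lab T/first 22 > Lab L/first 17 > Lab J/second 13 > Lab L/second 12 > Lab T/second 9 > Lab G/second 3.
Fill Lab G first block (45 at 25) ; 100 left.
Lab J first at 24: fill all 35 ; 65 left.
Lab T first at 22: fill all 25 ; 40 left.
Lab L first at 17: fill all 40 ; 0 left.
Total = 25×45 + 24×35 + 22×25 + 17×40 = 3195.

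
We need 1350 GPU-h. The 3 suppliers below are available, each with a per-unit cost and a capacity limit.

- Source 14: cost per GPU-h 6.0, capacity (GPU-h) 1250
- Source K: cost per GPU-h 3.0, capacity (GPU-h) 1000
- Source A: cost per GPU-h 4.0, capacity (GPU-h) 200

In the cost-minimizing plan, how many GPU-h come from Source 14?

Fill from the cheapest supplier first.
Take 1000 from Source K at 3.0 — need 350 more.
Take 200 from Source A at 4.0 — need 150 more.
Source 14 at 6.0: take 150 of its 1250 — requirement met.

150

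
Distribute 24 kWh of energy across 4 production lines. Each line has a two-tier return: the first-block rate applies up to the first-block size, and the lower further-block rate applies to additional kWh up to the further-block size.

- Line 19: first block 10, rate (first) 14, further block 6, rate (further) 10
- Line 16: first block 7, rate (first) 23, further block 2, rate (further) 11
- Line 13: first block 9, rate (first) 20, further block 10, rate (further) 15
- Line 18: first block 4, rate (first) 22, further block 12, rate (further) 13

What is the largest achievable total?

489

Treat each block as its own option and order by rate: Line 16/first 23 > Line 18/first 22 > Line 13/first 20 > Line 13/second 15 > Line 19/first 14 > Line 18/second 13 > Line 16/second 11 > Line 19/second 10.
Line 16/first (23): +7 → 17 left.
Line 18/first (22): +4 → 13 left.
Fill Line 13 first block (9 at 20) → 4 left.
4 remain; put them into Line 13 second at 15.
Total = 23×7 + 22×4 + 20×9 + 15×4 = 489.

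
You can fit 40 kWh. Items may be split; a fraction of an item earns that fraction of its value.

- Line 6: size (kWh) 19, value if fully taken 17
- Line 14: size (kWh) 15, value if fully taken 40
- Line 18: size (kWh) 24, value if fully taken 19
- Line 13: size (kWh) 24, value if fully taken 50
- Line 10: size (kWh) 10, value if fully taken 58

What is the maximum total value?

129.25

Sort by value density: Line 10 58/10≈5.8, Line 14 40/15≈2.67, Line 13 50/24≈2.08, Line 6 17/19≈0.895, Line 18 19/24≈0.792.
Line 10: take in full, 10 kWh for value 58 — 30 left.
All 15 kWh of Line 14 fit (value 40) — 15 remain.
15 kWh left: a 15/24 share of Line 13 gives 50×15/24 = 31.25.
Total value = 129.25.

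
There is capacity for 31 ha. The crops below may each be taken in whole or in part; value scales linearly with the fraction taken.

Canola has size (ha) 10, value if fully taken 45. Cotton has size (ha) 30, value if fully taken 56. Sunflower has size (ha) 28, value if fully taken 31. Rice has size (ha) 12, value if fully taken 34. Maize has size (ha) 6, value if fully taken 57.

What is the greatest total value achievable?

Rank by value-to-size ratio: Maize 57/6≈9.5, Canola 45/10≈4.5, Rice 34/12≈2.83, Cotton 56/30≈1.87, Sunflower 31/28≈1.11.
Take all of Maize (6 ha, value 57) ; 25 ha left.
Canola: take in full, 10 ha for value 45 ; 15 left.
Rice: take in full, 12 ha for value 34 ; 3 left.
Only 3 ha remain; take 3/30 of Cotton for value 56×3/30 = 5.6.
Total value = 141.6.

141.6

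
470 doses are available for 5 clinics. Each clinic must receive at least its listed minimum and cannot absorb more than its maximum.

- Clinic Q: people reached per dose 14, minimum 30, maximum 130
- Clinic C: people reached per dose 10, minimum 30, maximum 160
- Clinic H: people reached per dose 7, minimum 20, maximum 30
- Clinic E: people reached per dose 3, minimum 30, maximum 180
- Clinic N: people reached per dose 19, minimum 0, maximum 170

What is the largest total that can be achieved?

Meeting every minimum uses 30+30+20+30+0 = 110 doses, leaving 360.
Highest people reached per dose first: Clinic N 19 > Clinic Q 14 > Clinic C 10 > Clinic H 7 > Clinic E 3.
Give Clinic N 170 more to hit its cap of 170 ; 190 left.
Clinic Q takes 100 more to reach its cap of 130 ; 90 left.
Only 90 left; Clinic C takes them to reach 120.
Total = 14×130 + 10×120 + 7×20 + 3×30 + 19×170 = 6480.

6480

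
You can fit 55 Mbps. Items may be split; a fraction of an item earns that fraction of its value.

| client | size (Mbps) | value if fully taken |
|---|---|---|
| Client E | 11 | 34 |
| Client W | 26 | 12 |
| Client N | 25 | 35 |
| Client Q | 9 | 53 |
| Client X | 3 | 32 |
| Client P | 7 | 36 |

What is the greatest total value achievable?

Best value per unit of size first: Client X 32/3≈10.7, Client Q 53/9≈5.89, Client P 36/7≈5.14, Client E 34/11≈3.09, Client N 35/25≈1.4, Client W 12/26≈0.462.
Take all of Client X (3 Mbps, value 32) ; 52 Mbps left.
Take all of Client Q (9 Mbps, value 53) ; 43 Mbps left.
Client P: take in full, 7 Mbps for value 36 ; 36 left.
All 11 Mbps of Client E fit (value 34) ; 25 remain.
Client N: take in full, 25 Mbps for value 35 ; 0 left.
Total value = 190.

190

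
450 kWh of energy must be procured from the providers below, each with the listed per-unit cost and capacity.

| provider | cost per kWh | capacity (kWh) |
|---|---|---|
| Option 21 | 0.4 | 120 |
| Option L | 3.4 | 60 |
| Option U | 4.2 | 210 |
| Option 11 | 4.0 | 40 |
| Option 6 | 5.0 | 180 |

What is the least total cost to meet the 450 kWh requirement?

1394

Use providers in increasing cost order.
Option 21 (0.4): use full 120 ; 330 kWh to go.
Option L (3.4): use full 60 ; 270 kWh to go.
Option 11 (4.0): use full 40 ; 230 kWh to go.
Option U at 4.2: take all 210 kWh ; 20 still needed.
Option 6 at 5.0: take 20 of its 180 ; requirement met.
Cost = 120×0.4 + 60×3.4 + 40×4.0 + 210×4.2 + 20×5.0 = 1394.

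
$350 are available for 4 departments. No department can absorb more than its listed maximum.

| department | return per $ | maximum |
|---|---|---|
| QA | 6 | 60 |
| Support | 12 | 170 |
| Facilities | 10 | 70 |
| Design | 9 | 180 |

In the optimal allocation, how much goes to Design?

Highest return per $ first: Support 12 > Facilities 10 > Design 9 > QA 6.
Support takes 170 to reach its cap of 170 — 180 left.
Facilities takes 70 to reach its cap of 70 — 110 left.
Design: +110 (room for 180) → 110. Pool exhausted.

110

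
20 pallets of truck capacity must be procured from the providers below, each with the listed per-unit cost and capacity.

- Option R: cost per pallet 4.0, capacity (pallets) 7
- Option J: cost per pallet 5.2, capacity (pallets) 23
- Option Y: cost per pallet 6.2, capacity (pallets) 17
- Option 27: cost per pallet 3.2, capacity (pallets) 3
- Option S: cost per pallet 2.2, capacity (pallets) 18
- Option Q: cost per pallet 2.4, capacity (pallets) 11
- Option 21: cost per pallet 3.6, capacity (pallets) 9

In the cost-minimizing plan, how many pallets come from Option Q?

Use providers in increasing cost order.
Option S (2.2): use full 18 — 2 pallets to go.
Take 2 from Option Q at 2.4 to finish.
Option 27, Option 21, Option R, Option J, Option Y: unused.

2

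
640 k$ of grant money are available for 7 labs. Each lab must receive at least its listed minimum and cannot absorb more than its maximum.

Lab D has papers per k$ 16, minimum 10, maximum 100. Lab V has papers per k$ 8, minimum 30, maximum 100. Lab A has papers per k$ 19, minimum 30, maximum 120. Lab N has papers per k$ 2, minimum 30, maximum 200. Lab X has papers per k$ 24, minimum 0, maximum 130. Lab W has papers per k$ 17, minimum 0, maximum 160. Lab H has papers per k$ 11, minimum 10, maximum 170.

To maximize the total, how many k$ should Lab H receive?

70

Meeting every minimum uses 10+30+30+30+0+0+10 = 110 k$, leaving 530.
Order the labs by papers per k$: Lab X 24 > Lab A 19 > Lab W 17 > Lab D 16 > Lab H 11 > Lab V 8 > Lab N 2.
Give Lab X 130 more to hit its cap of 130 ; 400 left.
Give Lab A 90 more to hit its cap of 120 ; 310 left.
Lab W takes 160 more to reach its cap of 160 ; 150 left.
Give Lab D 90 more to hit its cap of 100 ; 60 left.
Lab H has room for 160 more but only 60 remain, so it gets 70.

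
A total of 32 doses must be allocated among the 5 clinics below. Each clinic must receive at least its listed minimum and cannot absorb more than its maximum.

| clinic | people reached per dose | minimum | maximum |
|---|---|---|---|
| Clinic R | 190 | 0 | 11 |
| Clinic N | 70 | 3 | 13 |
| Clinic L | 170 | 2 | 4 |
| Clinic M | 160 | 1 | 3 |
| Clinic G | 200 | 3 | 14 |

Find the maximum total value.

5770

Meeting every minimum uses 0+3+2+1+3 = 9 doses, leaving 23.
Rank by people reached per dose: Clinic G 200 > Clinic R 190 > Clinic L 170 > Clinic M 160 > Clinic N 70.
Give Clinic G 11 more to hit its cap of 14 → 12 left.
Clinic R: +11 to 11 (cap) → 1 left.
Clinic L: +1 (room for 2) → 3. Pool exhausted.
Total = 190×11 + 70×3 + 170×3 + 160×1 + 200×14 = 5770.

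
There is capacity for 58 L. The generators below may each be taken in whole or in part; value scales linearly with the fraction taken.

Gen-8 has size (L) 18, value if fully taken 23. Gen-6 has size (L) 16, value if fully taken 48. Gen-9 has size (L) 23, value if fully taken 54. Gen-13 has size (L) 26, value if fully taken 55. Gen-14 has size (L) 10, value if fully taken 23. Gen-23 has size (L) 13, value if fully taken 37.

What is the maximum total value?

Best value per unit of size first: Gen-6 48/16≈3, Gen-23 37/13≈2.85, Gen-9 54/23≈2.35, Gen-14 23/10≈2.3, Gen-13 55/26≈2.12, Gen-8 23/18≈1.28.
Take all of Gen-6 (16 L, value 48) ; 42 L left.
All 13 L of Gen-23 fit (value 37) ; 29 remain.
All 23 L of Gen-9 fit (value 54) ; 6 remain.
6 L left: a 6/10 share of Gen-14 gives 23×6/10 = 13.8.
Total value = 152.8.

152.8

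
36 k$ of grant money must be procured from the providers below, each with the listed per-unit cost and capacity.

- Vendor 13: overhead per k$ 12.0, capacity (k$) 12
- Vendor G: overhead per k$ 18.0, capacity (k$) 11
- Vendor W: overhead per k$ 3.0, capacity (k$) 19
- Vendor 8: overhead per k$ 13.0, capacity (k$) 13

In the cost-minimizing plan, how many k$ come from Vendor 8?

Fill from the cheapest provider first.
Take 19 from Vendor W at 3.0 → need 17 more.
Vendor 13 at 12.0: take all 12 k$ → 5 still needed.
Take 5 from Vendor 8 at 13.0 to finish.
Vendor G: unused.

5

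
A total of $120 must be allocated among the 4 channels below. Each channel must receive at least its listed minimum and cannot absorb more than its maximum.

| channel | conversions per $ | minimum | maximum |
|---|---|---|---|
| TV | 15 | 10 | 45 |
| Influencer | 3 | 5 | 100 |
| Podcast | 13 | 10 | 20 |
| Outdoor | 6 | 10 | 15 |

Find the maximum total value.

Meeting every minimum uses 10+5+10+10 = 35 $, leaving 85.
Rank by conversions per $: TV 15 > Podcast 13 > Outdoor 6 > Influencer 3.
Give TV 35 more to hit its cap of 45 ; 50 left.
Give Podcast 10 more to hit its cap of 20 ; 40 left.
Give Outdoor 5 more to hit its cap of 15 ; 35 left.
Only 35 left; Influencer takes them to reach 40.
Total = 15×45 + 3×40 + 13×20 + 6×15 = 1145.

1145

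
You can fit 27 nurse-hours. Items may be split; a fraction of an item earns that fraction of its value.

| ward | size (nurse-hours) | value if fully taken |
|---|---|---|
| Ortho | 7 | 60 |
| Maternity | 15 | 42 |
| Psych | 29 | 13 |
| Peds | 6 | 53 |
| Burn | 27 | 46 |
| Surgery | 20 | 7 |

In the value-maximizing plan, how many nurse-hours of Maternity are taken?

Sort by value density: Peds 53/6≈8.83, Ortho 60/7≈8.57, Maternity 42/15≈2.8, Burn 46/27≈1.7, Psych 13/29≈0.448, Surgery 7/20≈0.35.
Peds: take in full, 6 nurse-hours for value 53 — 21 left.
All 7 nurse-hours of Ortho fit (value 60) — 14 remain.
Fill the last 14 nurse-hours with part of Maternity: 14/15 of it earns 39.2.

14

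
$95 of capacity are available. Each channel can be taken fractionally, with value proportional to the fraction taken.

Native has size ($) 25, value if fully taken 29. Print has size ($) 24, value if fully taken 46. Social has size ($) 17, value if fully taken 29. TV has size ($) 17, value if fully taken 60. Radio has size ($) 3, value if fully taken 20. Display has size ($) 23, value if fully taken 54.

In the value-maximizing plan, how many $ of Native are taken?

11

Rank by value-to-size ratio: Radio 20/3≈6.67, TV 60/17≈3.53, Display 54/23≈2.35, Print 46/24≈1.92, Social 29/17≈1.71, Native 29/25≈1.16.
Take all of Radio (3 $, value 20) → 92 $ left.
Take all of TV (17 $, value 60) → 75 $ left.
Take all of Display (23 $, value 54) → 52 $ left.
Take all of Print (24 $, value 46) → 28 $ left.
All 17 $ of Social fit (value 29) → 11 remain.
11 $ left: a 11/25 share of Native gives 29×11/25 = 12.76.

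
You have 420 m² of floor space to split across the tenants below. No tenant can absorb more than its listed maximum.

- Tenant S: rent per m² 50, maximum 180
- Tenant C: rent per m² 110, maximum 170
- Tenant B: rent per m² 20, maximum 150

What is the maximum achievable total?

29100

Highest rent per m² first: Tenant C 110 > Tenant S 50 > Tenant B 20.
Tenant C takes 170 to reach its cap of 170 — 250 left.
Give Tenant S 180 to hit its cap of 180 — 70 left.
Only 70 left; Tenant B takes them to reach 70.
Total = 50×180 + 110×170 + 20×70 = 29100.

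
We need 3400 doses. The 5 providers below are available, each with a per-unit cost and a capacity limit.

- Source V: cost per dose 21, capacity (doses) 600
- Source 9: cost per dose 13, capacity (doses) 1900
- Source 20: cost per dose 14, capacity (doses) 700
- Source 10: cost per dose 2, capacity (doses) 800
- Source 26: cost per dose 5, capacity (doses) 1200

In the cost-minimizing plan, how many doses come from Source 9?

Use providers in increasing cost order.
Take 800 from Source 10 at 2 ; need 2600 more.
Source 26 at 5: take all 1200 doses ; 1400 still needed.
Source 9 (13): take the remaining 1400 ; done.
Source 20, Source V: unused.

1400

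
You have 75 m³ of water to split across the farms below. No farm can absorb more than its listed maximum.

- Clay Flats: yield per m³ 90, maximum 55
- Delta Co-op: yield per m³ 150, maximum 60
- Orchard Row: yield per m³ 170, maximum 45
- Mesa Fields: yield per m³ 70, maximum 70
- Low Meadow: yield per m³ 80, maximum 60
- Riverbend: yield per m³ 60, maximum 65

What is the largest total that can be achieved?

12150

Rank by yield per m³: Orchard Row 170 > Delta Co-op 150 > Clay Flats 90 > Low Meadow 80 > Mesa Fields 70 > Riverbend 60.
Give Orchard Row 45 to hit its cap of 45 ; 30 left.
Delta Co-op has room for 60 but only 30 remain, so it gets 30.
Total = 150×30 + 170×45 = 12150.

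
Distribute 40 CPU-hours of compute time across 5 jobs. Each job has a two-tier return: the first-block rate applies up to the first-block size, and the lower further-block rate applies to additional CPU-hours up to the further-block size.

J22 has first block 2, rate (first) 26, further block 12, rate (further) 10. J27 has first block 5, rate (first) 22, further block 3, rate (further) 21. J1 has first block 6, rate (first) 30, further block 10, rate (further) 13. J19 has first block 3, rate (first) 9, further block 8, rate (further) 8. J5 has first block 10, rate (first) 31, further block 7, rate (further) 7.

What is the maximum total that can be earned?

Treat each block as its own option and order by rate: J5/T1 31 > J1/T1 30 > J22/T1 26 > J27/T1 22 > J27/T2 21 > J1/T2 13 > J22/T2 10 > J19/T1 9 > J19/T2 8 > J5/T2 7.
Fill J5 T1 block (10 at 31) — 30 left.
J1/T1 (30): +6 — 24 left.
Fill J22 T1 block (2 at 26) — 22 left.
Fill J27 T1 block (5 at 22) — 17 left.
Fill J27 T2 block (3 at 21) — 14 left.
Fill J1 T2 block (10 at 13) — 4 left.
J22 T2 at 10: only 4 left, fill 4.
Total = 31×10 + 30×6 + 26×2 + 22×5 + 21×3 + 13×10 + 10×4 = 885.

885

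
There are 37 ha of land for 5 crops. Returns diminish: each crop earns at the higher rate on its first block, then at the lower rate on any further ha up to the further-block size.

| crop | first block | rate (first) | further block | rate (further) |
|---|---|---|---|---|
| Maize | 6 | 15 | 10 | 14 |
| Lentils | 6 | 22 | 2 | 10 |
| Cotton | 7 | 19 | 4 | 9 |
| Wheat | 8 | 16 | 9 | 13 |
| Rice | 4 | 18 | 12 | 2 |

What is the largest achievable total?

Rank every tier by rate: Lentils/T1 22 > Cotton/T1 19 > Rice/T1 18 > Wheat/T1 16 > Maize/T1 15 > Maize/T2 14 > Wheat/T2 13 > Lentils/T2 10 > Cotton/T2 9 > Rice/T2 2.
Lentils T1 at 22: fill all 6 → 31 left.
Fill Cotton T1 block (7 at 19) → 24 left.
Rice T1 at 18: fill all 4 → 20 left.
Wheat/T1 (16): +8 → 12 left.
Maize T1 at 15: fill all 6 → 6 left.
6 remain; put them into Maize T2 at 14.
Total = 22×6 + 19×7 + 18×4 + 16×8 + 15×6 + 14×6 = 639.

639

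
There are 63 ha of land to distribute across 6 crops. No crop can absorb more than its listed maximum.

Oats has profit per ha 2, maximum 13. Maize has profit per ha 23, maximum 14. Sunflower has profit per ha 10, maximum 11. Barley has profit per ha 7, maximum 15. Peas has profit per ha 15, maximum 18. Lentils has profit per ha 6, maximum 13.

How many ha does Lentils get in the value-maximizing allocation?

Rank by profit per ha: Maize 23 > Peas 15 > Sunflower 10 > Barley 7 > Lentils 6 > Oats 2.
Give Maize 14 to hit its cap of 14 ; 49 left.
Give Peas 18 to hit its cap of 18 ; 31 left.
Give Sunflower 11 to hit its cap of 11 ; 20 left.
Give Barley 15 to hit its cap of 15 ; 5 left.
Lentils: +5 (room for 13) → 5. Pool exhausted.

5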